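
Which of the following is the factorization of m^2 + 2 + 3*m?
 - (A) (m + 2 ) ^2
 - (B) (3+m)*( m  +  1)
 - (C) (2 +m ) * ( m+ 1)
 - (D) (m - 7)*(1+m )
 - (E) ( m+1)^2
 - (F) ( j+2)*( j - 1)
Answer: C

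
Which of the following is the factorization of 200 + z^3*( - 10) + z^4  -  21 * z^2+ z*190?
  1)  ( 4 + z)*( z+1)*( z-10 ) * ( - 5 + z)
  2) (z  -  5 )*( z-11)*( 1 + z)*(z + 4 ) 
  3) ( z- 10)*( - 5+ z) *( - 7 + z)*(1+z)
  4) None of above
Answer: 1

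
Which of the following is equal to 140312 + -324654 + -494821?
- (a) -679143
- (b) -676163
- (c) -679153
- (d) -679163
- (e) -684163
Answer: d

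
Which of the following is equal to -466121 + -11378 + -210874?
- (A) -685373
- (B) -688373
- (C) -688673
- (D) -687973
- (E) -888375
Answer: B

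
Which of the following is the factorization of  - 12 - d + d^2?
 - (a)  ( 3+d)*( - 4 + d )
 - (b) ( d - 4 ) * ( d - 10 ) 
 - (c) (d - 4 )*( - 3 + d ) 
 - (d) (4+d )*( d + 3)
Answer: a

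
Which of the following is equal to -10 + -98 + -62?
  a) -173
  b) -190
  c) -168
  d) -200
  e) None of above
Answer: e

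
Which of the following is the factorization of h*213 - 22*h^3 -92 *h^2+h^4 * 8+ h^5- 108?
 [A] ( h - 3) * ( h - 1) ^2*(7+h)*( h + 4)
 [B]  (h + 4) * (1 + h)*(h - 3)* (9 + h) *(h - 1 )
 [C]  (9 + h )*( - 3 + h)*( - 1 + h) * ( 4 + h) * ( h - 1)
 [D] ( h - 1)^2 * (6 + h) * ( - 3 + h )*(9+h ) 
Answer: C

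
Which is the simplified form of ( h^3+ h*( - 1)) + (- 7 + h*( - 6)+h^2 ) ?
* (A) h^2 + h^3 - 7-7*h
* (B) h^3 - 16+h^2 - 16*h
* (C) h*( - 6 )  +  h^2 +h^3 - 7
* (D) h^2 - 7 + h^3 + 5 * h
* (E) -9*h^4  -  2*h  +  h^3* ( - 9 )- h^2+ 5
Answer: A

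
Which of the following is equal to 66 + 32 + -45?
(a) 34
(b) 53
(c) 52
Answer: b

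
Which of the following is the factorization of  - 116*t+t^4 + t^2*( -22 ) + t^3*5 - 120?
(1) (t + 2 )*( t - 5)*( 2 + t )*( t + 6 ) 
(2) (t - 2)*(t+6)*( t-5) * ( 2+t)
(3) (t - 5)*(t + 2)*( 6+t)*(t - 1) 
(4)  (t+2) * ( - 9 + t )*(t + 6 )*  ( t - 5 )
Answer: 1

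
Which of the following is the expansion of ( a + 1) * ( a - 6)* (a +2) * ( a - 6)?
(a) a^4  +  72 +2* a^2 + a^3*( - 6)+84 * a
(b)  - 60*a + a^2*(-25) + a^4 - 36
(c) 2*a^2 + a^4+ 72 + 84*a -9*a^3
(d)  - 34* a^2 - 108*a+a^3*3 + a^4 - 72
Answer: c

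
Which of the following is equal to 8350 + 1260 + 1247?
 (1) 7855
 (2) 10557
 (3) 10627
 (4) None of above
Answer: 4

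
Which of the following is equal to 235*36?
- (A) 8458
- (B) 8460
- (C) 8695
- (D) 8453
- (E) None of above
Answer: B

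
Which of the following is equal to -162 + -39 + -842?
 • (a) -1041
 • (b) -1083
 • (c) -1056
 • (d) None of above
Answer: d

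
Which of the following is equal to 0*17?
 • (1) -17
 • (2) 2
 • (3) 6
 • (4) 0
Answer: 4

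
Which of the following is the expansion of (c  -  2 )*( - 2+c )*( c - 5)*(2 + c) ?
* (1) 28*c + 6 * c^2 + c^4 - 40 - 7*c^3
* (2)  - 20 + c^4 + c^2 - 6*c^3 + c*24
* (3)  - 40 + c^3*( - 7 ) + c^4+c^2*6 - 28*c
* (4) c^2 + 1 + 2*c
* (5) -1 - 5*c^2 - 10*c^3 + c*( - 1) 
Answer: 1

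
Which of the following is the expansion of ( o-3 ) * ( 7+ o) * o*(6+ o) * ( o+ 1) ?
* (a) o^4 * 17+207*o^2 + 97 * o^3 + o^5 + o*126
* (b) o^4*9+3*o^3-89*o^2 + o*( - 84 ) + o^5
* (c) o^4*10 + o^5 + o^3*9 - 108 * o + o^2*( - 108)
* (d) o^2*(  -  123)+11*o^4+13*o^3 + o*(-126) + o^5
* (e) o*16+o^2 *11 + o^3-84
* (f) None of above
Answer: d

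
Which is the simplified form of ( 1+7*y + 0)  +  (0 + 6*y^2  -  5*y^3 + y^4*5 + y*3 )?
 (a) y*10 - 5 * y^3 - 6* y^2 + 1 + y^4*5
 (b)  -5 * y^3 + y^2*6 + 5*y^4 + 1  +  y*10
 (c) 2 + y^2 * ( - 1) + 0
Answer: b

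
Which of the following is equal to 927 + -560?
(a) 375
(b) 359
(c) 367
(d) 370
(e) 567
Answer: c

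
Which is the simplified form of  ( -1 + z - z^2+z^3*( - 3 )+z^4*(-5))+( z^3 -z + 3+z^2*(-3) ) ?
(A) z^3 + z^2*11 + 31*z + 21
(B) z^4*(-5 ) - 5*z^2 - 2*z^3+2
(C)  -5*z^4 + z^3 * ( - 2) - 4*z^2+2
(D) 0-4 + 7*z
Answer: C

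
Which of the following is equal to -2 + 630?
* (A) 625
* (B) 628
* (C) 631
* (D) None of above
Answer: B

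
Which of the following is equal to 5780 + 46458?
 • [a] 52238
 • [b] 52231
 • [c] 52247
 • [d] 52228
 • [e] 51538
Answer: a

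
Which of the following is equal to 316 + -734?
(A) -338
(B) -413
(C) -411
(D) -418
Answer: D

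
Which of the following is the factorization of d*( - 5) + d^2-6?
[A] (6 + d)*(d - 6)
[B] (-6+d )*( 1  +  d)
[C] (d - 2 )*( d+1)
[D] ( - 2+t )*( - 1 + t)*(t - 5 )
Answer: B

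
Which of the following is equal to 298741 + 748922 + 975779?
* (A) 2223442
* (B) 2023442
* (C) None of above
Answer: B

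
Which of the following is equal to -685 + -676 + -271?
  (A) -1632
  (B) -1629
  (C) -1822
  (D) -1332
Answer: A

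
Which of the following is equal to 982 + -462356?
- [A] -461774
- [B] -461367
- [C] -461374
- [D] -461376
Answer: C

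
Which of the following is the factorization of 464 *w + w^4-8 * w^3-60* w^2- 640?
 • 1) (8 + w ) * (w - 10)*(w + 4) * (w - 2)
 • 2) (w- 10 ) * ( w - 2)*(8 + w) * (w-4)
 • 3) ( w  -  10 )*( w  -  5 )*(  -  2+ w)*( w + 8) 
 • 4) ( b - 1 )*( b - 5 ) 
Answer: 2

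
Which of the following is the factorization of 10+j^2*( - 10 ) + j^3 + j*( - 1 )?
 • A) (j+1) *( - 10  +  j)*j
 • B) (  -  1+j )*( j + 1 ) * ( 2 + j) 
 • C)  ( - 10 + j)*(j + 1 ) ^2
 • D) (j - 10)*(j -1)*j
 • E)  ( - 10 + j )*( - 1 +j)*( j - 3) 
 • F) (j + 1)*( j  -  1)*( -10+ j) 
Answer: F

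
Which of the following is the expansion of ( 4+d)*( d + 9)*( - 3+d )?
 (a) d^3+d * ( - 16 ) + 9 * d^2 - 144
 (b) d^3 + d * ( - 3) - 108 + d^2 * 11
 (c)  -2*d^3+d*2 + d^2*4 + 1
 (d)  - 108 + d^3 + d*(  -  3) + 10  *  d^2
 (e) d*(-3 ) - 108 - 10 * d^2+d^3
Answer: d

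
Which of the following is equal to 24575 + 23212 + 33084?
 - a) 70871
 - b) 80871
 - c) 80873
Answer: b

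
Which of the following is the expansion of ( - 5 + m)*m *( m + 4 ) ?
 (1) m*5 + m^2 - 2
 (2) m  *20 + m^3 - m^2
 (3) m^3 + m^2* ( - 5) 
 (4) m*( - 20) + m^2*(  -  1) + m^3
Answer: 4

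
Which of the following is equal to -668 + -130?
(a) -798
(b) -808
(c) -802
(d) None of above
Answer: a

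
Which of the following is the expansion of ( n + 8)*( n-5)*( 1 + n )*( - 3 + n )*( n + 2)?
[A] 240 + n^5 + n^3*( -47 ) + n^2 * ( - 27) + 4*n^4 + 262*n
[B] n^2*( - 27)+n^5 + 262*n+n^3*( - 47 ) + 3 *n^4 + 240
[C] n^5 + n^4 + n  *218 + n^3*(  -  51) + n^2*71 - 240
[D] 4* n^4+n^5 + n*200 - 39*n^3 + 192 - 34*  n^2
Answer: B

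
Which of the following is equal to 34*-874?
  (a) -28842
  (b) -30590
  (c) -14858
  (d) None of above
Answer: d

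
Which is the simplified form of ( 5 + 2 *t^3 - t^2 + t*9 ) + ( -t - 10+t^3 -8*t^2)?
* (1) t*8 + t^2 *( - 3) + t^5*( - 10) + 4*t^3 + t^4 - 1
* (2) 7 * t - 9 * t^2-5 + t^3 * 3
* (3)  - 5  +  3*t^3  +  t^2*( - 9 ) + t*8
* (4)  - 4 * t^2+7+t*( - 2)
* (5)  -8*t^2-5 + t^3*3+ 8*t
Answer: 3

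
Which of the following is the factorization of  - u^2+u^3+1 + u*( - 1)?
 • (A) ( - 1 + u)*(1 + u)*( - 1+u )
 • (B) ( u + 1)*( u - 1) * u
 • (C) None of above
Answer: A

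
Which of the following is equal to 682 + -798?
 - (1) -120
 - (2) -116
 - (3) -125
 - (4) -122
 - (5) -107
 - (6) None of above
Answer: 2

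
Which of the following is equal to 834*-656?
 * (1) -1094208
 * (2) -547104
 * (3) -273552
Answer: 2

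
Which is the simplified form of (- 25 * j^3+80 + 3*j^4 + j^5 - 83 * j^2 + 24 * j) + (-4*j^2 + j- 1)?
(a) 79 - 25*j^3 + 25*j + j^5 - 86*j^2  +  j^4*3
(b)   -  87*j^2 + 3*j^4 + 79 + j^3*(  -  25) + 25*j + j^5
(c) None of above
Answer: b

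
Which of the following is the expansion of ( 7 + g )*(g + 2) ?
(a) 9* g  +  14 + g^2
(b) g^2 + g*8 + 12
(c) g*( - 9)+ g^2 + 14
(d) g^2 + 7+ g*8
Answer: a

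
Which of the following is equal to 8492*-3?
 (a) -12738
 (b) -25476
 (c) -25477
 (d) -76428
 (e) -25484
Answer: b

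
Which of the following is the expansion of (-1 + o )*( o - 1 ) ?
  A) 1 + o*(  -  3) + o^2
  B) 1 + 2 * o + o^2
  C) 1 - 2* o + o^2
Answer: C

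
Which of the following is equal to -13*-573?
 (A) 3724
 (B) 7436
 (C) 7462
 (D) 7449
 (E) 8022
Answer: D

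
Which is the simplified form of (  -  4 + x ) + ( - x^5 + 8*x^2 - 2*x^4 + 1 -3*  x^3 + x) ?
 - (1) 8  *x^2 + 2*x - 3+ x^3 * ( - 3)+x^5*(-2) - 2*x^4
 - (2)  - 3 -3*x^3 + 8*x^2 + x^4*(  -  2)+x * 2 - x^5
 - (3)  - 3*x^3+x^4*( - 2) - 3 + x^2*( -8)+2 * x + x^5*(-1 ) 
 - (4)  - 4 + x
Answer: 2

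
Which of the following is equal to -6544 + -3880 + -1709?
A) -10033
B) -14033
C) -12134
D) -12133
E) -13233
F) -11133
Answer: D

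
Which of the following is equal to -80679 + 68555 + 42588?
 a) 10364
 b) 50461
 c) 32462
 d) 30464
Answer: d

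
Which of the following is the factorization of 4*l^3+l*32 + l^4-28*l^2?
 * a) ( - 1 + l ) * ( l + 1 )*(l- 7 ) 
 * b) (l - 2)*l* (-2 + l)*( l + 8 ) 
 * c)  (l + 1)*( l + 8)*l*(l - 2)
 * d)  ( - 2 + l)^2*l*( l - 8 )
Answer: b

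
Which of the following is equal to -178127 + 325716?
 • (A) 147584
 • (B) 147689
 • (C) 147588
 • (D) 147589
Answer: D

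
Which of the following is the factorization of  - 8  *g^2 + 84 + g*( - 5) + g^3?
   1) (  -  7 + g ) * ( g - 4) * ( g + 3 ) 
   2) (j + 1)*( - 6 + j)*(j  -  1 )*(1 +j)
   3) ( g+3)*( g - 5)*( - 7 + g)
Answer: 1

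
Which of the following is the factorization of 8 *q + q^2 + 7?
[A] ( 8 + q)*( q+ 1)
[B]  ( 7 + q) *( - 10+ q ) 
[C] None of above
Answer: C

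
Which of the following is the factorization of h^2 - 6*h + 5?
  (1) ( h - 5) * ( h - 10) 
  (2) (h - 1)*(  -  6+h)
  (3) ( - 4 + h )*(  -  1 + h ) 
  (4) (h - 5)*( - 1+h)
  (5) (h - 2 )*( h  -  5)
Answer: 4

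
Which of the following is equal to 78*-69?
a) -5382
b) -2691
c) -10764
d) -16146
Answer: a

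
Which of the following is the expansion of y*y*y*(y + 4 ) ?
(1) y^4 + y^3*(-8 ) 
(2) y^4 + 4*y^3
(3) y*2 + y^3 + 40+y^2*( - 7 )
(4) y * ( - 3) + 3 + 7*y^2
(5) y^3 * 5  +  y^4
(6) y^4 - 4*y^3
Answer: 2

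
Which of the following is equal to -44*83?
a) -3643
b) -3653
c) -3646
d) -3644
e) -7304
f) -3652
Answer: f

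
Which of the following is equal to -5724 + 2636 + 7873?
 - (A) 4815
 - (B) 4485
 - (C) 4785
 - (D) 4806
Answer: C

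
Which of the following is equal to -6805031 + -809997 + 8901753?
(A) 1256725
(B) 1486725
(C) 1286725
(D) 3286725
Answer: C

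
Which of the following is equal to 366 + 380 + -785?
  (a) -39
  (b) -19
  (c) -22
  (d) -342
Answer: a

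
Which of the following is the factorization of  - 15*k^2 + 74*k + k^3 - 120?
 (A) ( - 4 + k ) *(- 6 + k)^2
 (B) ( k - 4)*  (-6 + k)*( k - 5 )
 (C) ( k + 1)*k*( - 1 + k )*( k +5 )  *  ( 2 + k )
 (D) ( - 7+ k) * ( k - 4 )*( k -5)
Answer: B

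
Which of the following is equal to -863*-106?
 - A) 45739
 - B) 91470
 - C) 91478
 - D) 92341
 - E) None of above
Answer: C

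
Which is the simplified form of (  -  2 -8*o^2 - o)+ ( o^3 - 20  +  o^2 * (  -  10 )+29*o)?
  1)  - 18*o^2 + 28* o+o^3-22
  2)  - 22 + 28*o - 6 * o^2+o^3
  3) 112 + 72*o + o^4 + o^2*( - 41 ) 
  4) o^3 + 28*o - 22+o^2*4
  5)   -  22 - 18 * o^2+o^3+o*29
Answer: 1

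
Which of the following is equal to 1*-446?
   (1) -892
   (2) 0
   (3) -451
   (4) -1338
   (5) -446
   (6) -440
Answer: 5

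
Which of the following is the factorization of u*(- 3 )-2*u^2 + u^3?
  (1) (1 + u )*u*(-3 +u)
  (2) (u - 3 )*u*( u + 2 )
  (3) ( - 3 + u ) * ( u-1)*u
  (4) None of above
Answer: 1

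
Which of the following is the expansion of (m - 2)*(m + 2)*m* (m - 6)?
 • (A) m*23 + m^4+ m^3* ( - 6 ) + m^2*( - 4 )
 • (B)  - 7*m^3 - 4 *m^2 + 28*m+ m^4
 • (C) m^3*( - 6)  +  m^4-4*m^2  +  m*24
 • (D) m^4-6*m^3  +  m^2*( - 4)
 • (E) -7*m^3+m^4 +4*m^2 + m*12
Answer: C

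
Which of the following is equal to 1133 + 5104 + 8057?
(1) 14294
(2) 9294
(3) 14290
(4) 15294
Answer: 1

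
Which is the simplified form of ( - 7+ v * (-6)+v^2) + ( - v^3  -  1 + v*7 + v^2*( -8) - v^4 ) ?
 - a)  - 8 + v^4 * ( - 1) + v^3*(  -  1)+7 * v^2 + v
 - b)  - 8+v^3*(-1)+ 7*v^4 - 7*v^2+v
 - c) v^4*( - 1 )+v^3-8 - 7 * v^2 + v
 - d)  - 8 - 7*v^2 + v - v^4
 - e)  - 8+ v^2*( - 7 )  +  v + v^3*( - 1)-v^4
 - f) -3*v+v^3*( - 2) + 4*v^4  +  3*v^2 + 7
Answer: e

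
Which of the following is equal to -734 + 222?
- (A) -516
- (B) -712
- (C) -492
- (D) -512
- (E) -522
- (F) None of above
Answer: D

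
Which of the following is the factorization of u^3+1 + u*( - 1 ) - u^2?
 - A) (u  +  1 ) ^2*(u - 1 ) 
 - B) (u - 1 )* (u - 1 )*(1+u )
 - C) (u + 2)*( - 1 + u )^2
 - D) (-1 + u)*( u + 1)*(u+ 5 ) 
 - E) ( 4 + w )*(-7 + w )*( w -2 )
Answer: B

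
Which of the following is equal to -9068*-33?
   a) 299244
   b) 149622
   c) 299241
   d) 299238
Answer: a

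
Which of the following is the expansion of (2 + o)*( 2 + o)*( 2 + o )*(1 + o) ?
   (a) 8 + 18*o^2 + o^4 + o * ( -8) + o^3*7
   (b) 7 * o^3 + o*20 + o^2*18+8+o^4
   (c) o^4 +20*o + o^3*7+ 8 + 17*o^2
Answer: b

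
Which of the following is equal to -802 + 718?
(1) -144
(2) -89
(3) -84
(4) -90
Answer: 3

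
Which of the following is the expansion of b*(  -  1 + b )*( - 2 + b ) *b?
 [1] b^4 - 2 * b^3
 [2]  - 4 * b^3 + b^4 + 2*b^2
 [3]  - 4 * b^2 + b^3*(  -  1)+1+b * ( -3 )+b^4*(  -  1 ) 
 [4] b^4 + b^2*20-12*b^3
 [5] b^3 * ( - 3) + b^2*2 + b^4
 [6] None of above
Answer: 5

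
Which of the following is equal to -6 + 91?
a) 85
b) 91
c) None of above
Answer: a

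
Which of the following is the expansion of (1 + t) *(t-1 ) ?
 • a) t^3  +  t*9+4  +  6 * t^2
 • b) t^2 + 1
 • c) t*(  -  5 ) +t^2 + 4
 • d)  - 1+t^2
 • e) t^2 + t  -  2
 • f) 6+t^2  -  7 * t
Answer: d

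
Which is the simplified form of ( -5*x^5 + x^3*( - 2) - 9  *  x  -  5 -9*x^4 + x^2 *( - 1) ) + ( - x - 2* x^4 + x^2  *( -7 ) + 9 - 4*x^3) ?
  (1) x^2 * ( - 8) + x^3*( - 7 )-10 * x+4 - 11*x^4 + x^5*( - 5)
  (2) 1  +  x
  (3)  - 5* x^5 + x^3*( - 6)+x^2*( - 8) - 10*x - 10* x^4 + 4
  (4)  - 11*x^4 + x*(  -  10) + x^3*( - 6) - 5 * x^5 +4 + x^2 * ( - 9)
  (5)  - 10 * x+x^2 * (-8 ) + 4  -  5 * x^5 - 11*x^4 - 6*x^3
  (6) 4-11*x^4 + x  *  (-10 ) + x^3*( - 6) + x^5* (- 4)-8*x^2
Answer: 5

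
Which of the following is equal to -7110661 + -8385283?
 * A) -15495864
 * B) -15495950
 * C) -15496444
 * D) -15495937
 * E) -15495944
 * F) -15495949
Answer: E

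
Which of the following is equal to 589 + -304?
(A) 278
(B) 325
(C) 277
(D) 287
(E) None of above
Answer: E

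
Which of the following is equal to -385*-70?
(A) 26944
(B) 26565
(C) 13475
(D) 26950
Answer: D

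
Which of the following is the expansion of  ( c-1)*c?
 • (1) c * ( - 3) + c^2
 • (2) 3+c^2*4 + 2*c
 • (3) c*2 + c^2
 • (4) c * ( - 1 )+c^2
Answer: 4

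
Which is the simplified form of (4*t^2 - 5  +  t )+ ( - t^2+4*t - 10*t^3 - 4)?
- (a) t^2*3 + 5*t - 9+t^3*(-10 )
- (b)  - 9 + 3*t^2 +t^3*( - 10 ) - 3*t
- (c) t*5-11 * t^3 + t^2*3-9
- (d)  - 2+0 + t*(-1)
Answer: a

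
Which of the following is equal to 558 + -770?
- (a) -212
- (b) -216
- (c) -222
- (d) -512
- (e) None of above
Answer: a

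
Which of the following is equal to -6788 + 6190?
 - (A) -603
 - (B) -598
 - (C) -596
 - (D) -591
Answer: B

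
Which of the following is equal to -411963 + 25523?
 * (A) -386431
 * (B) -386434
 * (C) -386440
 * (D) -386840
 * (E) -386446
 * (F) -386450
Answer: C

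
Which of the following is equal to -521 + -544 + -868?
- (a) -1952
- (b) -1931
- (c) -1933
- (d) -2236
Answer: c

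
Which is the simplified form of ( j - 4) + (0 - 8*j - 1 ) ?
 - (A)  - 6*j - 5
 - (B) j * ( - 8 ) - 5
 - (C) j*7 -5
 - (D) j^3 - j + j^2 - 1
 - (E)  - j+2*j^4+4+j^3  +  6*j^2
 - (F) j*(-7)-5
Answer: F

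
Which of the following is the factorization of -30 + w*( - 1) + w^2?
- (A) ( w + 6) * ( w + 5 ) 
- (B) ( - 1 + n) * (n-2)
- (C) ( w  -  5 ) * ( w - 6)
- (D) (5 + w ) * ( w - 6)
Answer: D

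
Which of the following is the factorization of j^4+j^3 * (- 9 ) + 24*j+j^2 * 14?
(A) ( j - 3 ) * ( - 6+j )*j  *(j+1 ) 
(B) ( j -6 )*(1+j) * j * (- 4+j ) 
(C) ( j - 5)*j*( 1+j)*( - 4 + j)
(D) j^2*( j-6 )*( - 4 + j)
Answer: B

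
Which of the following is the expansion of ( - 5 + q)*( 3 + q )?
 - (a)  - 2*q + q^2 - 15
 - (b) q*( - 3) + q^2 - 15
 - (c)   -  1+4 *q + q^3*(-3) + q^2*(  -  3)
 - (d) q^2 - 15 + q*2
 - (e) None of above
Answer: a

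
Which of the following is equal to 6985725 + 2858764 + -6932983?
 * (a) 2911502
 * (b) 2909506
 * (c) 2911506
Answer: c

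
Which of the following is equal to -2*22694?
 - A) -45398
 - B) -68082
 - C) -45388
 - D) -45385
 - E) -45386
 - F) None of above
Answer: C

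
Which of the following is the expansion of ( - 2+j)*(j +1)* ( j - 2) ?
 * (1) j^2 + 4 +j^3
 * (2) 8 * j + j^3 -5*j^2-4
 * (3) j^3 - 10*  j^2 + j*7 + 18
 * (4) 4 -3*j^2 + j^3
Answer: 4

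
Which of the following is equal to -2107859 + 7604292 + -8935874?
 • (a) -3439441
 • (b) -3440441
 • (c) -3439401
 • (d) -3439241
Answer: a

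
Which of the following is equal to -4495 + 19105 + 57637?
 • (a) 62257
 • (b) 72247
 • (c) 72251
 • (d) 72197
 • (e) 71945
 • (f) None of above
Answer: b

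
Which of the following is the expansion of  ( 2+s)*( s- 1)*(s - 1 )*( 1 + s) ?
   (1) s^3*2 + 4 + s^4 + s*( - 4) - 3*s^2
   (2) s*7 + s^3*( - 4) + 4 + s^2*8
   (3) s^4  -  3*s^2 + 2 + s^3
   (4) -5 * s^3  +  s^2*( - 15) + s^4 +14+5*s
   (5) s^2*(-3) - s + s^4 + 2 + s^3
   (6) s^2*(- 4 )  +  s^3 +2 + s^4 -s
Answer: 5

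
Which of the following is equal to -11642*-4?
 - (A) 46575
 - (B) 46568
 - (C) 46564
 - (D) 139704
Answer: B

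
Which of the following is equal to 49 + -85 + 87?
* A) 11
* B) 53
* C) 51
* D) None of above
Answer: C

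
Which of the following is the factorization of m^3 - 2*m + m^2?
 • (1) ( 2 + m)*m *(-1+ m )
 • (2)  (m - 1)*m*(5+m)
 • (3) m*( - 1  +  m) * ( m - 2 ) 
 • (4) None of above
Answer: 1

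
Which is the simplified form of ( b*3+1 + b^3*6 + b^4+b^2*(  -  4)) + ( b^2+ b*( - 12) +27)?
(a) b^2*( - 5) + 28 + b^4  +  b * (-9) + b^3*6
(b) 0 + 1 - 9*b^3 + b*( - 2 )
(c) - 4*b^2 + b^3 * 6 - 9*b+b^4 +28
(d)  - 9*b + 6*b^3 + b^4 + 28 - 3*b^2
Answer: d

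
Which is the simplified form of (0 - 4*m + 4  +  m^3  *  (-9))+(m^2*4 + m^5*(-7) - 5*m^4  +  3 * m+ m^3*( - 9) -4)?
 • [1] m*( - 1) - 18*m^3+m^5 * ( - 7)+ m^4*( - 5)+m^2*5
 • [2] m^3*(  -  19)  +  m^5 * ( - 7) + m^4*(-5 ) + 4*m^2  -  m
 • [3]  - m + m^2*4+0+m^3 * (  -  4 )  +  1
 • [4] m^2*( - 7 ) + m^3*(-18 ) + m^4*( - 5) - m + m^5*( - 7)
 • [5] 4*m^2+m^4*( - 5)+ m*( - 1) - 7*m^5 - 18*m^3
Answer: 5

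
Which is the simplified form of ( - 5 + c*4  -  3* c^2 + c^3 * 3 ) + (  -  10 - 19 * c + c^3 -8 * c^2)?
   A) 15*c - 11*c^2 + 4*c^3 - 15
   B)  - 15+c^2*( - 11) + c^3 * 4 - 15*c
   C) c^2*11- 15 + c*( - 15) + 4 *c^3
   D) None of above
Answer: B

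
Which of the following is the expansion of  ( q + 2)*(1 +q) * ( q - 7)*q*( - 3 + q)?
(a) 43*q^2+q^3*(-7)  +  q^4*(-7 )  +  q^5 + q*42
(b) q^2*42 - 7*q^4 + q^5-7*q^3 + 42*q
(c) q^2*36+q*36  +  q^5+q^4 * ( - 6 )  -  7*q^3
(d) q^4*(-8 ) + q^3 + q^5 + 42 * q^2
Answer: a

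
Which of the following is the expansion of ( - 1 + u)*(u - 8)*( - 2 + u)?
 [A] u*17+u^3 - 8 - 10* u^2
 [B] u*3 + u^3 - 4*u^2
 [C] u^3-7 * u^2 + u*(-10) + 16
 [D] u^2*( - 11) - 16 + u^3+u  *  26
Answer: D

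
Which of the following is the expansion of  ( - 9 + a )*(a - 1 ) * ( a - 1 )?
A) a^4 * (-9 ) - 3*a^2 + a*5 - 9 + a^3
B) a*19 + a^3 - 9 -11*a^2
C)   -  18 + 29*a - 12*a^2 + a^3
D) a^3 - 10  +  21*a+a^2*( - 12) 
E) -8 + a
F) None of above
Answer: B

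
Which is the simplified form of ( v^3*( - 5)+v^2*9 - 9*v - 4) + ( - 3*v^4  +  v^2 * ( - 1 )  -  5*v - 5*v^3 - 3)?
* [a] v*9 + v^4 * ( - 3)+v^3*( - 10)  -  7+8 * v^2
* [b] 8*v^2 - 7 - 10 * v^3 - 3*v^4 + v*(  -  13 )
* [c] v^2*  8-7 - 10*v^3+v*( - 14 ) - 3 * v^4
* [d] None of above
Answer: c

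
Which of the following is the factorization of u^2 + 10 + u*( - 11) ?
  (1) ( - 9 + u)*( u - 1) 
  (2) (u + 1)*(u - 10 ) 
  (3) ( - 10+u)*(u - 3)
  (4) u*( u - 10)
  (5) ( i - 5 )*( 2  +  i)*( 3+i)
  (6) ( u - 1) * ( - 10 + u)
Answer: 6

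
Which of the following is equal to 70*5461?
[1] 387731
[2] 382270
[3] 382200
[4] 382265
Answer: 2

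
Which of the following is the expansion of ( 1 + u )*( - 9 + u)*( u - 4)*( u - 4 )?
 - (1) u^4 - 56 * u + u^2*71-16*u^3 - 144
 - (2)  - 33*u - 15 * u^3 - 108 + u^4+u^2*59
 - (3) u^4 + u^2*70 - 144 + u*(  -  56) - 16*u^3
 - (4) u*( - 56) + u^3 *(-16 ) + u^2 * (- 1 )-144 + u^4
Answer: 1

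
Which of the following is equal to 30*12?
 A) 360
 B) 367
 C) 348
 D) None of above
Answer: A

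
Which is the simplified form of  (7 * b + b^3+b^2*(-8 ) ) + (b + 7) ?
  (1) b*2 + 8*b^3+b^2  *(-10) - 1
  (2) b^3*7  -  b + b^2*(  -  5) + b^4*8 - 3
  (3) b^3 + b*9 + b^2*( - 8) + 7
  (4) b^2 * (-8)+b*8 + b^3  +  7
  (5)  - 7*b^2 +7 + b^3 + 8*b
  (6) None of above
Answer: 4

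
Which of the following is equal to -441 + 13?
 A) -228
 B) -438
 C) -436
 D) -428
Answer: D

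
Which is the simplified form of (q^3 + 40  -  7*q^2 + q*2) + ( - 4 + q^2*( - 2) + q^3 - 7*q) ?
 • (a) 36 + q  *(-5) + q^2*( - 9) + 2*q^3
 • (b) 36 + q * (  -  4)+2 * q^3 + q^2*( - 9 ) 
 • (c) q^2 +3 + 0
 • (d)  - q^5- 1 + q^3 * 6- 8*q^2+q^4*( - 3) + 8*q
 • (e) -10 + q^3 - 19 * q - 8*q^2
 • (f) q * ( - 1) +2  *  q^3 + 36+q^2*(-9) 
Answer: a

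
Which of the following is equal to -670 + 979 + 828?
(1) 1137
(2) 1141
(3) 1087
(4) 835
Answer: 1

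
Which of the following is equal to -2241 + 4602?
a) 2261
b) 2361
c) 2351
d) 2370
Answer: b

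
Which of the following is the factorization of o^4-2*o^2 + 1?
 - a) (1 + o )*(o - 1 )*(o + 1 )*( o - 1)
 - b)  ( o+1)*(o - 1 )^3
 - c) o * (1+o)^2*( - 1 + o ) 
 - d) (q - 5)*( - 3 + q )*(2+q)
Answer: a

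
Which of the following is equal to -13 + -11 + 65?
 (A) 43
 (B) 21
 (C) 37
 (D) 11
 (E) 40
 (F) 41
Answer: F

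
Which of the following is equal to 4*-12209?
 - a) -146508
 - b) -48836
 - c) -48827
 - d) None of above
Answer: b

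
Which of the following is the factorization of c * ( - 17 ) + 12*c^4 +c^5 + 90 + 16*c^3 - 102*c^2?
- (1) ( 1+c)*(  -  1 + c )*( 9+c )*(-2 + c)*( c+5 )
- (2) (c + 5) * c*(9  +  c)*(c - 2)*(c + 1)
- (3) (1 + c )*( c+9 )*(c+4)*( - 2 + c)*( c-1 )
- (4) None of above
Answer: 1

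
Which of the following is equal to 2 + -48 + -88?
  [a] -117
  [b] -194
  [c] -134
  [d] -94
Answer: c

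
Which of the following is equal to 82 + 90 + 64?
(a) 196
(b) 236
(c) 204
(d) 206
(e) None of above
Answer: b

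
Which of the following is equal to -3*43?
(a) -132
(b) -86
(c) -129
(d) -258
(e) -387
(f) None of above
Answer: c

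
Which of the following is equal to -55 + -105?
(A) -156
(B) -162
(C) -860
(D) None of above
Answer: D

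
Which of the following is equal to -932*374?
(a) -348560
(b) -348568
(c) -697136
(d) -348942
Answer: b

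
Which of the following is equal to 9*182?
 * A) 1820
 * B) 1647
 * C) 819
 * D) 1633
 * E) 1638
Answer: E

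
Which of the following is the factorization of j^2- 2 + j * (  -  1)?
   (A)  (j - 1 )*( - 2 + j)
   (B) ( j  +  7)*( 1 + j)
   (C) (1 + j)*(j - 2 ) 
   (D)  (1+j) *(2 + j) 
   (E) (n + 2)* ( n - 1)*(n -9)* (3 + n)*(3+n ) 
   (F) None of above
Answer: C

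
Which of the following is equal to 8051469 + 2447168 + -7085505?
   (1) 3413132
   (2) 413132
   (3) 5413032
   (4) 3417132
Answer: 1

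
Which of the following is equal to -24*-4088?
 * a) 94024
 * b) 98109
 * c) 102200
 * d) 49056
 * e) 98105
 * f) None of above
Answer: f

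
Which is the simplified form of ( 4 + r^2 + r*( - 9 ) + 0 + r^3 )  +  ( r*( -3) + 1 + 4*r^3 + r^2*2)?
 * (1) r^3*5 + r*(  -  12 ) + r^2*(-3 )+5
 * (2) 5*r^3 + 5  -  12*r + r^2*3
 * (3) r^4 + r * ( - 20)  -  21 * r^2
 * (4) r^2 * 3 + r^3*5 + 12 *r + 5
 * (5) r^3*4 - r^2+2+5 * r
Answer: 2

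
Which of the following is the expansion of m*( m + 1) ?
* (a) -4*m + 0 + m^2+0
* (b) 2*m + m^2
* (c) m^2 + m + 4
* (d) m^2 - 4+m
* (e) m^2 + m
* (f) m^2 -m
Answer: e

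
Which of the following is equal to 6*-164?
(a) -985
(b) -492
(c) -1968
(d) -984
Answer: d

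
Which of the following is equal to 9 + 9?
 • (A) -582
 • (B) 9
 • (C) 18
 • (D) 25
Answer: C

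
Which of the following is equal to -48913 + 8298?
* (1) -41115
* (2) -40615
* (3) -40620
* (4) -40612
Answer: 2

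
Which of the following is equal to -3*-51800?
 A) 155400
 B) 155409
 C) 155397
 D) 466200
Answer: A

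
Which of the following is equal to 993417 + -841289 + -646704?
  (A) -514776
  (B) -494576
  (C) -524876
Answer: B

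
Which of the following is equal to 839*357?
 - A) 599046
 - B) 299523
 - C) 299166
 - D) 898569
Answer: B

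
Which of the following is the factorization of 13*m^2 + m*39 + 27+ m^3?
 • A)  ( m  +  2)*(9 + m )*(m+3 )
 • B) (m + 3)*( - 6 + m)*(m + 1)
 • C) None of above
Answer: C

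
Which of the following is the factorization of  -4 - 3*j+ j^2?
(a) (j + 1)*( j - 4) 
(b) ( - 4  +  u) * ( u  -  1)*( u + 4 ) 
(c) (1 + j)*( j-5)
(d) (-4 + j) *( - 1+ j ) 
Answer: a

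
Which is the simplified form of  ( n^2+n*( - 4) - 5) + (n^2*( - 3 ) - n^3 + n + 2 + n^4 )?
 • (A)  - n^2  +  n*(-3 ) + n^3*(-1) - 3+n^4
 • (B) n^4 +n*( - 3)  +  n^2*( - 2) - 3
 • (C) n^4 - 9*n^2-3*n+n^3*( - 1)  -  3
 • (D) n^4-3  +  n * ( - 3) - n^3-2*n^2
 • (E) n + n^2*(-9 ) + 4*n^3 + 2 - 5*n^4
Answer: D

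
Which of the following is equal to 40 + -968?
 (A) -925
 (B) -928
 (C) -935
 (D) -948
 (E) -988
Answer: B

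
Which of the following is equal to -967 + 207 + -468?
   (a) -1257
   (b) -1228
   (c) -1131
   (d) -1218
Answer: b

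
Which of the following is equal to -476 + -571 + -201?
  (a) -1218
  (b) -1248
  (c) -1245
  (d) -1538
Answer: b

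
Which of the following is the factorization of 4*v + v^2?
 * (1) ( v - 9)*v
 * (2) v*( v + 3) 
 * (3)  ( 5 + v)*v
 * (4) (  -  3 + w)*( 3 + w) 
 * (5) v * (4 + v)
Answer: 5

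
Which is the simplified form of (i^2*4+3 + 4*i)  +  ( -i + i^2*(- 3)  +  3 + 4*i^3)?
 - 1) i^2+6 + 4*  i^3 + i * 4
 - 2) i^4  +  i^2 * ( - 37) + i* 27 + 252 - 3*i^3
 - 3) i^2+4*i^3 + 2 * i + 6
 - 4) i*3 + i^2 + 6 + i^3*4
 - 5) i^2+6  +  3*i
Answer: 4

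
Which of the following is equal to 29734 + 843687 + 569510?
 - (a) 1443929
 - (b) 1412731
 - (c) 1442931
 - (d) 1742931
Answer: c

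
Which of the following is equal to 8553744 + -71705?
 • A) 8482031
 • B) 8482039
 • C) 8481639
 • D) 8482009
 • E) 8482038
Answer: B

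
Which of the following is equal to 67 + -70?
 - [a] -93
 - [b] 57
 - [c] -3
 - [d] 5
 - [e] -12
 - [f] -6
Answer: c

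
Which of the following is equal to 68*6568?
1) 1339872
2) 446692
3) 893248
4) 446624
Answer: 4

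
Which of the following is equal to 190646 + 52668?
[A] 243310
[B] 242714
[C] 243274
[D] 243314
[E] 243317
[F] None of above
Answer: D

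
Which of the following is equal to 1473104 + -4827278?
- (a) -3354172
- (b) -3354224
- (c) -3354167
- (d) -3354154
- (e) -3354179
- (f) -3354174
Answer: f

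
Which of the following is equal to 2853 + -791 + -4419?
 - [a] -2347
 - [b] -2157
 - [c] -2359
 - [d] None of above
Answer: d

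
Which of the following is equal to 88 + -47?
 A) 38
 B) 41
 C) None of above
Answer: B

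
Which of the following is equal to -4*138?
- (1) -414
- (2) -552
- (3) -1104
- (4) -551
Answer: 2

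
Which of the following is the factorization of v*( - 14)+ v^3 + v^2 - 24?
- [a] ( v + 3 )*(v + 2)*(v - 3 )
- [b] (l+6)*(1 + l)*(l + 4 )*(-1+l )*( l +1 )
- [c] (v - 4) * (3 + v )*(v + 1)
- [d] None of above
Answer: d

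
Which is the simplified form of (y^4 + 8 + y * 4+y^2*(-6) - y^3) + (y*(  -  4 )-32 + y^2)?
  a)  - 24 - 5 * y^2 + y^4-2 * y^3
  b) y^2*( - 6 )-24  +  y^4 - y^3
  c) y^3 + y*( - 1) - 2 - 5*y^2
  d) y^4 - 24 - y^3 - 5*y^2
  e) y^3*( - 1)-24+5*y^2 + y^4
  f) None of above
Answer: d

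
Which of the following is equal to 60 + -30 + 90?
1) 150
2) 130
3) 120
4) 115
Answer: 3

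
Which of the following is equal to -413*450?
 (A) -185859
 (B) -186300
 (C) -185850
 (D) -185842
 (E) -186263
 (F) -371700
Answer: C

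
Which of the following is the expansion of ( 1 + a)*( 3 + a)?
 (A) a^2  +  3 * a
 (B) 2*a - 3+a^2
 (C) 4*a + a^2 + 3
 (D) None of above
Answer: C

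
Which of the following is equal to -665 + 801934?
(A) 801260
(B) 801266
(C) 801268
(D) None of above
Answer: D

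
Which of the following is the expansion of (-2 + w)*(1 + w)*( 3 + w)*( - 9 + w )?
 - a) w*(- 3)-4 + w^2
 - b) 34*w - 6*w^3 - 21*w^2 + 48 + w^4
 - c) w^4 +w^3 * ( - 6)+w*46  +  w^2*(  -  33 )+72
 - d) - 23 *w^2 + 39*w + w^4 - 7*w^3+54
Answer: d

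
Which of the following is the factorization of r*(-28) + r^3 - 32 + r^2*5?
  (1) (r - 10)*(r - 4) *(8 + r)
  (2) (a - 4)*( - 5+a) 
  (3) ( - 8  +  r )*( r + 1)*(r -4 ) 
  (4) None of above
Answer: 4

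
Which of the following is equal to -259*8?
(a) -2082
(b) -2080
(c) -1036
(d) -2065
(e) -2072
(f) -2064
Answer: e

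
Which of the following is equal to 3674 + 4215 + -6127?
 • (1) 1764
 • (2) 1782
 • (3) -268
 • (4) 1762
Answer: 4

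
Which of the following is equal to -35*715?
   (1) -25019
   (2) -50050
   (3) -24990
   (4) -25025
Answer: 4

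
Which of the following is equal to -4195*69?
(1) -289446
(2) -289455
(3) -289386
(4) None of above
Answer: 2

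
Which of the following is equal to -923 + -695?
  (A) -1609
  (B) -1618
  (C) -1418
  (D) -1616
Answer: B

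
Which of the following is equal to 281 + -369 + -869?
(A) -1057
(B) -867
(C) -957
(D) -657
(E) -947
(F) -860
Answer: C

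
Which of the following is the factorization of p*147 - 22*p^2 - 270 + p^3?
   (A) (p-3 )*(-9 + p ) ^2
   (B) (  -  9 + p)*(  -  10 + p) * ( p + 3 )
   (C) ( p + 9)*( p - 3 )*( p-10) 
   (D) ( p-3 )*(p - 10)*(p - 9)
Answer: D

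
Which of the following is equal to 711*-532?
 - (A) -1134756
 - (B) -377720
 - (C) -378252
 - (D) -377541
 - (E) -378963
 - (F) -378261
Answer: C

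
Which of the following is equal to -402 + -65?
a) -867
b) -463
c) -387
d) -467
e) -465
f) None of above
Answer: d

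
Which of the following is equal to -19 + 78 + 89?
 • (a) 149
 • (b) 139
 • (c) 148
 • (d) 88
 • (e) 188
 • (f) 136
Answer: c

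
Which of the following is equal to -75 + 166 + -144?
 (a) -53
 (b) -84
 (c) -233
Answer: a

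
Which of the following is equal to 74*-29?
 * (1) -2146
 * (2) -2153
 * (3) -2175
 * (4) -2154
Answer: 1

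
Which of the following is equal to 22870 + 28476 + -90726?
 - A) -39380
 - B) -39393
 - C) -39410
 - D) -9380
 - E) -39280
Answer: A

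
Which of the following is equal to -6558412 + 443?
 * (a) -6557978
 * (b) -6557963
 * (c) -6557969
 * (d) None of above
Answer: c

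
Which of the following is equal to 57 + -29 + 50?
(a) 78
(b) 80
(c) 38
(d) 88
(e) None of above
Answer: a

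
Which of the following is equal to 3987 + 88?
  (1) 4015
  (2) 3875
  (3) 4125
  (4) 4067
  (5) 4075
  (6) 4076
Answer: 5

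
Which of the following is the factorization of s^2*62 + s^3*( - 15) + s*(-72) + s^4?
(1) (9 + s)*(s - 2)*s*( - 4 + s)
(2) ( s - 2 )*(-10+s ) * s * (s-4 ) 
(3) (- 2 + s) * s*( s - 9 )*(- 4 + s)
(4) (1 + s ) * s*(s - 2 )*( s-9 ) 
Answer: 3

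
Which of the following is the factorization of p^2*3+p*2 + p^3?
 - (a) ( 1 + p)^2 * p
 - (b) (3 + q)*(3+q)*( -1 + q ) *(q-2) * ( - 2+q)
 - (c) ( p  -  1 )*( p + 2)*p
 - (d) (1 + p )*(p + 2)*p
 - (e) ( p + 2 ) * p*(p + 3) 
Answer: d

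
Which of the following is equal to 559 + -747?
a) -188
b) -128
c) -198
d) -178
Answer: a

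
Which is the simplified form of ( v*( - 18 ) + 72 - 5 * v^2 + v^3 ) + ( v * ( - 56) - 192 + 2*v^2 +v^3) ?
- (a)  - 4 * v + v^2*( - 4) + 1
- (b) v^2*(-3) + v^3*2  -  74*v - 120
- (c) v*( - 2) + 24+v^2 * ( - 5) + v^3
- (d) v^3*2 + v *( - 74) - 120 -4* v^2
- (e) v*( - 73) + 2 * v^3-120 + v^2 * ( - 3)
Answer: b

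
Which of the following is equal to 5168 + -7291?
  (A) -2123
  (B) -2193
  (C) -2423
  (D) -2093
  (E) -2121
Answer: A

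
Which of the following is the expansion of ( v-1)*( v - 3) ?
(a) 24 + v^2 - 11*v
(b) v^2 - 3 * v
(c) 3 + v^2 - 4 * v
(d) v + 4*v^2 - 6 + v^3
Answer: c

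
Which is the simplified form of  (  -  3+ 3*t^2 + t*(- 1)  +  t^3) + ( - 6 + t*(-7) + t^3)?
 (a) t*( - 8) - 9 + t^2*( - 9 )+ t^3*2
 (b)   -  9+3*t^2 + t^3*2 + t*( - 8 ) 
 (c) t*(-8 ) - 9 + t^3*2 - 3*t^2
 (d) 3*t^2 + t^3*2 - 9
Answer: b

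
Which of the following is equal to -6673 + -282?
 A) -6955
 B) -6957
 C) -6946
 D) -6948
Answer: A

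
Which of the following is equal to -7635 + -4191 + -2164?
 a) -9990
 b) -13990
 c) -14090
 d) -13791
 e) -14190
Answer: b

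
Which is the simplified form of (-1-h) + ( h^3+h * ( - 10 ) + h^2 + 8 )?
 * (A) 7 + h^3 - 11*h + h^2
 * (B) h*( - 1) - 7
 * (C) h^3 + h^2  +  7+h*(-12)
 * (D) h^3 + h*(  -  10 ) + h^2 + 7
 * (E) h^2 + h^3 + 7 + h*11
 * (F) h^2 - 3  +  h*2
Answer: A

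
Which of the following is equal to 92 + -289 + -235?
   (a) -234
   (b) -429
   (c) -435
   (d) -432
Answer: d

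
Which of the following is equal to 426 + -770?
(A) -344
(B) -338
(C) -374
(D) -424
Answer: A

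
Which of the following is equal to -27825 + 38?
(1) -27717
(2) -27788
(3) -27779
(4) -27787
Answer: 4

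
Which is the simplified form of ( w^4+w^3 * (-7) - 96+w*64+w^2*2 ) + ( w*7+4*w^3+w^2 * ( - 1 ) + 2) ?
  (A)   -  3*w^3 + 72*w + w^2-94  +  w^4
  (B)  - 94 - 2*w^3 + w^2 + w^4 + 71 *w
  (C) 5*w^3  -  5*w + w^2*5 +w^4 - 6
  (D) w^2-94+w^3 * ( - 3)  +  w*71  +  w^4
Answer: D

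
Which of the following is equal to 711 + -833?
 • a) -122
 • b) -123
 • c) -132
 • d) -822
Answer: a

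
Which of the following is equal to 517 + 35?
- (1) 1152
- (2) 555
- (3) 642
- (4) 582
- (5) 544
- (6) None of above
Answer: 6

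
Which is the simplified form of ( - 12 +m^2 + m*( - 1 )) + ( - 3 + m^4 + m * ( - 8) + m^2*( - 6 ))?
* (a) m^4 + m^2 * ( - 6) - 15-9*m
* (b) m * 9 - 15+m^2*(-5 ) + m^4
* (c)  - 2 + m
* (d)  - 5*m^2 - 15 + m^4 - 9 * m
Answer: d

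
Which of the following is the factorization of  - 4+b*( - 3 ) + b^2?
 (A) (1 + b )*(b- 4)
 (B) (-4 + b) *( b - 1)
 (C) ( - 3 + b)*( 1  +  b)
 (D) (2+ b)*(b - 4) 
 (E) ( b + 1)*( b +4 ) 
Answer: A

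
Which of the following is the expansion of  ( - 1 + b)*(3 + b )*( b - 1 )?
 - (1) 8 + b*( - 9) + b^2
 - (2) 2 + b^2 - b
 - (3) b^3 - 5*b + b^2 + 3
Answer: 3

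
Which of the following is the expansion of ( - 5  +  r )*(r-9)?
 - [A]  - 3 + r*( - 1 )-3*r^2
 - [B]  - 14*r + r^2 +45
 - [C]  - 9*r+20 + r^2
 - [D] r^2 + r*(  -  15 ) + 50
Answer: B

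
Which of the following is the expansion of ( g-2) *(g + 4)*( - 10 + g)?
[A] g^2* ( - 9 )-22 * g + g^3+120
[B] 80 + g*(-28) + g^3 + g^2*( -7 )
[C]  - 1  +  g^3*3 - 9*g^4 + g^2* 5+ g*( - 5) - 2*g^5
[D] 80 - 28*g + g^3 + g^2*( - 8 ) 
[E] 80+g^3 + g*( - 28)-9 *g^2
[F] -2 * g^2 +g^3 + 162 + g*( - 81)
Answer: D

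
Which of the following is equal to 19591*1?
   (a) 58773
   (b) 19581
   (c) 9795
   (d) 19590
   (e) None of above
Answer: e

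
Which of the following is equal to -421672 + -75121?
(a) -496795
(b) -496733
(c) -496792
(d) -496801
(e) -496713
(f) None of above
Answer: f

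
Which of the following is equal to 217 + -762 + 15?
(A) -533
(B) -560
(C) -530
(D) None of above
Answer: C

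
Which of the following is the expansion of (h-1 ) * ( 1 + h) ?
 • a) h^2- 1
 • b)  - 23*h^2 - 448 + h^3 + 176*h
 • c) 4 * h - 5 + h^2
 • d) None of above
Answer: a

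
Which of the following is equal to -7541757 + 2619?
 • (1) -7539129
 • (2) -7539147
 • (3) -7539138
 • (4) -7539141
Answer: 3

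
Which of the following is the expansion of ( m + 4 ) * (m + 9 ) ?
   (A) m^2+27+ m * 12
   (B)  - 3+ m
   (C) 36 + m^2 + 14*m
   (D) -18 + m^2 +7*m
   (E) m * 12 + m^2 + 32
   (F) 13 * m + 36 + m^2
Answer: F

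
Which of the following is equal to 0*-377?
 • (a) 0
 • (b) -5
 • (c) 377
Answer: a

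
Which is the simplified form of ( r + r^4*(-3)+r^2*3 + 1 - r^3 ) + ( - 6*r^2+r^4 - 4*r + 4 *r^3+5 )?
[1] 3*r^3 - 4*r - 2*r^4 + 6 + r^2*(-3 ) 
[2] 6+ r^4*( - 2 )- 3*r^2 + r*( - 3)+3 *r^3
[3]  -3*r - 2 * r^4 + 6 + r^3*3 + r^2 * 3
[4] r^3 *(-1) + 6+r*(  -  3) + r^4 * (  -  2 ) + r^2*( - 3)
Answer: 2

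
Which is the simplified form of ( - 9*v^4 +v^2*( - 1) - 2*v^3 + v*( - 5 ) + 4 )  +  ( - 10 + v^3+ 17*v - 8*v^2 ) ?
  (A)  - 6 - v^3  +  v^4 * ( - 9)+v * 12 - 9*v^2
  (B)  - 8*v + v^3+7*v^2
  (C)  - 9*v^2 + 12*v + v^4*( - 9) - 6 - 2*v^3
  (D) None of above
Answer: A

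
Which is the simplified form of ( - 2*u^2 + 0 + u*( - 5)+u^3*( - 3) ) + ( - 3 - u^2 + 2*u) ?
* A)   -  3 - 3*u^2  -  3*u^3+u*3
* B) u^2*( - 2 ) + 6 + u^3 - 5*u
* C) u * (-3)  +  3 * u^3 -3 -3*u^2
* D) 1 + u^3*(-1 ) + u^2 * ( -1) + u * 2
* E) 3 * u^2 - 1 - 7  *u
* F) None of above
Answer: F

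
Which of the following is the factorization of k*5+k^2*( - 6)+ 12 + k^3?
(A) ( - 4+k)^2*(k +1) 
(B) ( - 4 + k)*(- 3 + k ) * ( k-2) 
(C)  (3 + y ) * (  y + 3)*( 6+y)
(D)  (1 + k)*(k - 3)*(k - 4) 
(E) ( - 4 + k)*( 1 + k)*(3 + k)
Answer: D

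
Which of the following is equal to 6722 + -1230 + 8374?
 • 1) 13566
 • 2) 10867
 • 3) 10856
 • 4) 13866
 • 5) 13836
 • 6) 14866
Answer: 4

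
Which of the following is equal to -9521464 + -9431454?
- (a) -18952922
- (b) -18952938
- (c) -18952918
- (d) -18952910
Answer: c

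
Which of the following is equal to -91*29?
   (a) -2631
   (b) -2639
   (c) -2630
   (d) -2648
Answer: b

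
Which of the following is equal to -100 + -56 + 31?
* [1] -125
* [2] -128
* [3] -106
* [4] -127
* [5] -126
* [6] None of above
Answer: 1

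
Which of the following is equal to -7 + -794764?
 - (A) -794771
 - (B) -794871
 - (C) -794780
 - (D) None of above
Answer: A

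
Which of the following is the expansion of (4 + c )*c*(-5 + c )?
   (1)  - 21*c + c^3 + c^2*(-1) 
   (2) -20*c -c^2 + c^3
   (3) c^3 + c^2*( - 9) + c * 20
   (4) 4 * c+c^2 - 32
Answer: 2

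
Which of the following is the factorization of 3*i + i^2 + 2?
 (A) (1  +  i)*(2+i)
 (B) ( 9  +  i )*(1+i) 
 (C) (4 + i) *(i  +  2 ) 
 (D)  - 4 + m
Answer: A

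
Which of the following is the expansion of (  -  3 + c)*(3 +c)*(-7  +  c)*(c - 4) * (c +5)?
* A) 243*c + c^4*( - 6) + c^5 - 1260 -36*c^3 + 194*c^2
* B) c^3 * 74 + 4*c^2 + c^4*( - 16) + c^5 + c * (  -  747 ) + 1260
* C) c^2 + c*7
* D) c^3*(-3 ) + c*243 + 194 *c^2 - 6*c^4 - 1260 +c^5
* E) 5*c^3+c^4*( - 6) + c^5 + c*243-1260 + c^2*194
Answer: A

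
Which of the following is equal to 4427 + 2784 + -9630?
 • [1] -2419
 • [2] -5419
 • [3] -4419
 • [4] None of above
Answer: 1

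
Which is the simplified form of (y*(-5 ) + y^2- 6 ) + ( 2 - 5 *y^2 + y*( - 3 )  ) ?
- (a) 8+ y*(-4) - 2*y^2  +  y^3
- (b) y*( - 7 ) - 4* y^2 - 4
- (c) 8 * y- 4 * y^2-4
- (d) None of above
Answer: d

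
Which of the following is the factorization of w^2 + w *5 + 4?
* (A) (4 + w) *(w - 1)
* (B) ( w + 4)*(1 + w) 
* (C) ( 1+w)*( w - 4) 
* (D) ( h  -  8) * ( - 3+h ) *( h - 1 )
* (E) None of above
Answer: B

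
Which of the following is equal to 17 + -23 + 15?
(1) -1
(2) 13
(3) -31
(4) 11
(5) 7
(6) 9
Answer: 6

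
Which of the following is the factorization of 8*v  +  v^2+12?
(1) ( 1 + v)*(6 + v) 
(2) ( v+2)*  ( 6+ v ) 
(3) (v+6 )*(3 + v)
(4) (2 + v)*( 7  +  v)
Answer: 2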